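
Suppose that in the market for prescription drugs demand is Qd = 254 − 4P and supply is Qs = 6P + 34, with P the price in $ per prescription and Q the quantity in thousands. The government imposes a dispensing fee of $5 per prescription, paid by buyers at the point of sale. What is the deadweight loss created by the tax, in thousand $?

Deadweight loss = $30 thousand.

Before the tax: set 254 − 4P = 6P + 34 → P* = $22, Q* = 166.
With the tax collected from buyers, demand (in seller-price terms) shifts: Qd = 254 − 4(P + 5).
Solving gives Q = 154 with buyers paying $25 and suppliers receiving $20 (the $5 wedge).
Quantity falls by |ΔQ| = |166 − 154| = 12.
DWL = ½ · t · |ΔQ| = ½ · 5 · 12 = $30.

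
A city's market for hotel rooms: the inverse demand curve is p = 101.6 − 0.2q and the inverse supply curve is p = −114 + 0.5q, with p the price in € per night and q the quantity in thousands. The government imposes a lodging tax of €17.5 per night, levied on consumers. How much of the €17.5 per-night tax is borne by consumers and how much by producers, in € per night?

Inverting to q(p) form: qd = 508 − 5p; qs = 2p + 228.
Without the tax, 508 − 5p = 2p + 228 gives 7p = 280, so p* = €40 and q* = 308.
With the tax collected from consumers, demand (in seller-price terms) shifts: qd = 508 − 5(p + 17.5).
Solving gives q = 283 with consumers paying €45 and producers receiving €27.5 (the €17.5 wedge).
Burden on consumers: €5; on producers: €12.5. (They sum to €17.5.)

Consumers bear €5 per night; producers bear €12.5 per night.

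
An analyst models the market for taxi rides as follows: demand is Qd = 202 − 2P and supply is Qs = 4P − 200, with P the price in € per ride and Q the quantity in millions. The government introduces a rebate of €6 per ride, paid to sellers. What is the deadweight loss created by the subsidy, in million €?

Without the subsidy, 202 − 2P = 4P − 200 gives 6P = 402, so P* = €67 and Q* = 68.
With a per-unit subsidy paid to sellers, each receives P + 6 per unit sold, so supply becomes Qs = 4(P + 6) − 200.
New equilibrium: buyers pay €63, sellers receive €69, Q = 76. (Wedge: Pb − Ps = −6.)
Quantity rises by |ΔQ| = |68 − 76| = 8.
DWL = ½ · t · |ΔQ| = ½ · 6 · 8 = €24.

Deadweight loss = €24 million.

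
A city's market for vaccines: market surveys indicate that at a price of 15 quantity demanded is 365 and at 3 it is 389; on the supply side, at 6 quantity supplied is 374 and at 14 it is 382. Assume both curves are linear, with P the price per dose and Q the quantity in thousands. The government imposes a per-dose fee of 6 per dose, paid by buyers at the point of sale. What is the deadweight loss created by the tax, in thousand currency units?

Demand slope: (389 − 365)/(3 − 15) = -2, so Qd = 395 − 2P.
Supply slope: (382 − 374)/(14 − 6) = 1, so Qs = P + 368.
Without the tax, 395 − 2P = P + 368 gives 3P = 27, so P* = 9 and Q* = 377.
With the tax collected from buyers, demand (in seller-price terms) shifts: Qd = 395 − 2(P + 6).
New equilibrium: buyers pay 11, producers receive 5, Q = 373. (Wedge: Pb − Ps = 6.)
Quantity falls by |ΔQ| = |377 − 373| = 4.
DWL = ½ · t · |ΔQ| = ½ · 6 · 4 = 12.

Deadweight loss = 12 thousand.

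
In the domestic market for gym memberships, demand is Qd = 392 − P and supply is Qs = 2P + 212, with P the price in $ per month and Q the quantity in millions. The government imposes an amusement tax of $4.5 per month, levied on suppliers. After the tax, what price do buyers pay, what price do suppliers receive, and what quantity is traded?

Buyers pay $63; suppliers receive $58.5; quantity = 329.

Without the tax, 392 − P = 2P + 212 gives 3P = 180, so P* = $60 and Q* = 332.
With the tax collected from suppliers, supply shifts: Qs = 2(P − 4.5) + 212.
Solving gives Q = 329 with buyers paying $63 and suppliers receiving $58.5 (the $4.5 wedge).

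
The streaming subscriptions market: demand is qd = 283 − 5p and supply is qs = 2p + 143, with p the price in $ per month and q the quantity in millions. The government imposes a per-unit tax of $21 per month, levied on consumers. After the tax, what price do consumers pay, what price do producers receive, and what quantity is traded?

Consumers pay $26; producers receive $5; quantity = 153.

Before the tax: set 283 − 5p = 2p + 143 → p* = $20, q* = 183.
With the tax collected from consumers, demand (in seller-price terms) shifts: qd = 283 − 5(p + 21).
Solving gives q = 153 with consumers paying $26 and producers receiving $5 (the $21 wedge).
The less price-elastic side of the market bears the larger share of a per-unit tax.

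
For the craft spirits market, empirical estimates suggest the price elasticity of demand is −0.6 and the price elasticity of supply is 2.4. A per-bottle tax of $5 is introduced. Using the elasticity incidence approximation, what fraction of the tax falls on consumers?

Incidence ratio: consumers' share ≈ εs / (εs + |εd|) = 2.4 / (2.4 + 0.6) = 0.8.
Supply is the more elastic side, so consumers bear the larger share.

Consumers' share ≈ 0.8.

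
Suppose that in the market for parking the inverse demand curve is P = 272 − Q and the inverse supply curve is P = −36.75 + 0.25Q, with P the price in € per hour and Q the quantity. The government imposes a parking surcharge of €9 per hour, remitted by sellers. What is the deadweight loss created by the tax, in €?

Deadweight loss = €32.4.

Inverting to Q(P) form: Qd = 272 − P; Qs = 4P + 147.
Before the tax: set 272 − P = 4P + 147 → P* = €25, Q* = 247.
With the tax collected from sellers, supply shifts: Qs = 4(P − 9) + 147.
New equilibrium: buyers pay €32.2, sellers receive €23.2, Q = 239.8. (Wedge: Pb − Ps = 9.)
Quantity falls by |ΔQ| = |247 − 239.8| = 7.2.
DWL = ½ · t · |ΔQ| = ½ · 9 · 7.2 = €32.4.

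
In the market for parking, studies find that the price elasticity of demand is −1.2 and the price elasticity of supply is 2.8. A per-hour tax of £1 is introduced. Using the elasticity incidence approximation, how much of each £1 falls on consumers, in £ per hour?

Consumers bear ≈ £0.7 per hour.

Incidence ratio: consumers' share ≈ εs / (εs + |εd|) = 2.8 / (2.8 + 1.2) = 0.7.
So consumers bear ≈ 0.7 × £1 = £0.7; suppliers bear £0.3.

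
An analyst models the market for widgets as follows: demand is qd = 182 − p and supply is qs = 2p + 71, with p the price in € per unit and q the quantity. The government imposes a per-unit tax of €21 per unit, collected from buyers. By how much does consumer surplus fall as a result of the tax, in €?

Without the tax, 182 − p = 2p + 71 gives 3p = 111, so p* = €37 and q* = 145.
With the tax collected from buyers, demand (in seller-price terms) shifts: qd = 182 − (p + 21).
Solving gives q = 131 with buyers paying €51 and sellers receiving €30 (the €21 wedge).
ΔCS is the trapezoid between Q = 131 and Q = 145 of height €14: ½ · (145 + 131) · 14 = €1932.

Consumer surplus falls by €1932.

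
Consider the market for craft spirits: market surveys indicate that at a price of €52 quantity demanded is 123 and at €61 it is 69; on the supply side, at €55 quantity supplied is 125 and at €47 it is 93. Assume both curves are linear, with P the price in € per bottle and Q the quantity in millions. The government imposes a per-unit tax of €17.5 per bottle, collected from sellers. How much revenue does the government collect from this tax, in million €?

Demand slope: (69 − 123)/(61 − 52) = -6, so Qd = 435 − 6P.
Supply slope: (93 − 125)/(47 − 55) = 4, so Qs = 4P − 95.
Without the tax, 435 − 6P = 4P − 95 gives 10P = 530, so P* = €53 and Q* = 117.
With the tax collected from sellers, supply shifts: Qs = 4(P − 17.5) − 95.
New equilibrium: buyers pay €60, sellers receive €42.5, Q = 75. (Wedge: Pb − Ps = 17.5.)
Revenue = t · Q = 17.5 · 75 = €1312.5.

Tax revenue = €1312.5 million.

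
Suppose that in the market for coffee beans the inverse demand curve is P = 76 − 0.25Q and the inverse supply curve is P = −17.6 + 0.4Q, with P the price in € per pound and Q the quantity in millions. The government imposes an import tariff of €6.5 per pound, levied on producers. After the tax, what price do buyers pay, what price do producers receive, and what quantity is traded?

Rewrite in direct form: Qd = 304 − 4P and Qs = 2.5P + 44.
Without the tax, 304 − 4P = 2.5P + 44 gives 6.5P = 260, so P* = €40 and Q* = 144.
With the tax collected from producers, supply shifts: Qs = 2.5(P − 6.5) + 44.
Solving gives Q = 134 with buyers paying €42.5 and producers receiving €36 (the €6.5 wedge).
The less price-elastic side of the market bears the larger share of a per-unit tax.

Buyers pay €42.5; producers receive €36; quantity = 134.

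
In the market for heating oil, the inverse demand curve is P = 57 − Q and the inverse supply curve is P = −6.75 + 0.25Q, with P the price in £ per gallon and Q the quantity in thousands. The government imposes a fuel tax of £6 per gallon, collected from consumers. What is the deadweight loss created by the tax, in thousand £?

Deadweight loss = £14.4 thousand.

Inverting to Q(P) form: Qd = 57 − P; Qs = 4P + 27.
Before the tax: set 57 − P = 4P + 27 → P* = £6, Q* = 51.
With the tax collected from consumers, demand (in seller-price terms) shifts: Qd = 57 − (P + 6).
New equilibrium: consumers pay £10.8, suppliers receive £4.8, Q = 46.2. (Wedge: Pb − Ps = 6.)
Quantity falls by |ΔQ| = |51 − 46.2| = 4.8.
DWL = ½ · t · |ΔQ| = ½ · 6 · 4.8 = £14.4.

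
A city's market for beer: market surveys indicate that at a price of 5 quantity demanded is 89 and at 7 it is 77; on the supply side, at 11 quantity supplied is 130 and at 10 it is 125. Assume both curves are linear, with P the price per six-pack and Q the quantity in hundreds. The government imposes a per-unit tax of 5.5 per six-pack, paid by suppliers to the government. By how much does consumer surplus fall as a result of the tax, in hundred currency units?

Demand slope: (77 − 89)/(7 − 5) = -6, so Qd = 119 − 6P.
Supply slope: (125 − 130)/(10 − 11) = 5, so Qs = 5P + 75.
Without the tax, 119 − 6P = 5P + 75 gives 11P = 44, so P* = 4 and Q* = 95.
With the tax collected from suppliers, supply shifts: Qs = 5(P − 5.5) + 75.
Solving gives Q = 80 with consumers paying 6.5 and suppliers receiving 1 (the 5.5 wedge).
ΔCS is the trapezoid between Q = 80 and Q = 95 of height 2.5: ½ · (95 + 80) · 2.5 = 218.75.

Consumer surplus falls by 218.75 hundred.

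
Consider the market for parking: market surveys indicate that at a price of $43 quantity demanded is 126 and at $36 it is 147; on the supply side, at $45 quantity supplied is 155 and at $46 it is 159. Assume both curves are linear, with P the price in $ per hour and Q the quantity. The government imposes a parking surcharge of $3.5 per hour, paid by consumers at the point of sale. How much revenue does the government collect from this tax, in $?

Tax revenue = $451.5.

Demand slope: (147 − 126)/(36 − 43) = -3, so Qd = 255 − 3P.
Supply slope: (159 − 155)/(46 − 45) = 4, so Qs = 4P − 25.
Without the tax, 255 − 3P = 4P − 25 gives 7P = 280, so P* = $40 and Q* = 135.
With the tax collected from consumers, demand (in seller-price terms) shifts: Qd = 255 − 3(P + 3.5).
Solving gives Q = 129 with consumers paying $42 and sellers receiving $38.5 (the $3.5 wedge).
Revenue = t · Q = 3.5 · 129 = $451.5.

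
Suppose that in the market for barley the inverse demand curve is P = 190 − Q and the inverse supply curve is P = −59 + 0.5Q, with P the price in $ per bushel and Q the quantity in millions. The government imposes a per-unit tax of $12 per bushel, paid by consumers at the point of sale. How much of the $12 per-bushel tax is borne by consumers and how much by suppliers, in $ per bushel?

Consumers bear $8 per bushel; suppliers bear $4 per bushel.

Rewrite in direct form: Qd = 190 − P and Qs = 2P + 118.
Before the tax: set 190 − P = 2P + 118 → P* = $24, Q* = 166.
With the tax collected from consumers, demand (in seller-price terms) shifts: Qd = 190 − (P + 12).
Solving gives Q = 158 with consumers paying $32 and suppliers receiving $20 (the $12 wedge).
Burden on consumers: $8; on suppliers: $4. (They sum to $12.)
The less price-elastic side of the market bears the larger share of a per-unit tax.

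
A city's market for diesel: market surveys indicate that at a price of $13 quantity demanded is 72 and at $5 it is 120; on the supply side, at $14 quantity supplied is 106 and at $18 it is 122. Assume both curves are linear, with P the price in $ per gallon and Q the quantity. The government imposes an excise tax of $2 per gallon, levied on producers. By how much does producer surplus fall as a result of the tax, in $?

Producer surplus falls by $105.12.

Demand slope: (120 − 72)/(5 − 13) = -6, so Qd = 150 − 6P.
Supply slope: (122 − 106)/(18 − 14) = 4, so Qs = 4P + 50.
Without the tax, 150 − 6P = 4P + 50 gives 10P = 100, so P* = $10 and Q* = 90.
With the tax collected from producers, supply shifts: Qs = 4(P − 2) + 50.
Solving gives Q = 85.2 with buyers paying $10.8 and producers receiving $8.8 (the $2 wedge).
ΔPS is the trapezoid between Q = 85.2 and Q = 90 of height $1.2: ½ · (90 + 85.2) · 1.2 = $105.12.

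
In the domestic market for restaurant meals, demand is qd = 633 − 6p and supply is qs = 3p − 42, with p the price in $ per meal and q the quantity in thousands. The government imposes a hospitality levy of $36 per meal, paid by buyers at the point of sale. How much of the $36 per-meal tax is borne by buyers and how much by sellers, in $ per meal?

Buyers bear $12 per meal; sellers bear $24 per meal.

Without the tax, 633 − 6p = 3p − 42 gives 9p = 675, so p* = $75 and q* = 183.
With the tax collected from buyers, demand (in seller-price terms) shifts: qd = 633 − 6(p + 36).
New equilibrium: buyers pay $87, sellers receive $51, q = 111. (Wedge: pb − ps = 36.)
Burden on buyers: $12; on sellers: $24. (They sum to $36.)
The less price-elastic side of the market bears the larger share of a per-unit tax.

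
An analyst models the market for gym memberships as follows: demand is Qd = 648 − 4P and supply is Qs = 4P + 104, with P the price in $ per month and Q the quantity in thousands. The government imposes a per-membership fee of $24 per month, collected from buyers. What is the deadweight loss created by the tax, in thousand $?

Deadweight loss = $576 thousand.

Without the tax, 648 − 4P = 4P + 104 gives 8P = 544, so P* = $68 and Q* = 376.
With the tax collected from buyers, demand (in seller-price terms) shifts: Qd = 648 − 4(P + 24).
Solving gives Q = 328 with buyers paying $80 and suppliers receiving $56 (the $24 wedge).
Quantity falls by |ΔQ| = |376 − 328| = 48.
DWL = ½ · t · |ΔQ| = ½ · 24 · 48 = $576.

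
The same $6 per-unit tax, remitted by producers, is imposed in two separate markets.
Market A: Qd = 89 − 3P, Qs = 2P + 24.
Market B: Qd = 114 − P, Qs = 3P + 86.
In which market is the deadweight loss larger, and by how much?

Market A, by $8.1.

Market A: pre-tax P* = $13, Q* = 50; post-tax Q = 42.8; deadweight loss = $21.6.
Market B: pre-tax P* = $7, Q* = 107; post-tax Q = 102.5; deadweight loss = $13.5.
Difference: $21.6 vs $13.5 → market A is larger by $8.1.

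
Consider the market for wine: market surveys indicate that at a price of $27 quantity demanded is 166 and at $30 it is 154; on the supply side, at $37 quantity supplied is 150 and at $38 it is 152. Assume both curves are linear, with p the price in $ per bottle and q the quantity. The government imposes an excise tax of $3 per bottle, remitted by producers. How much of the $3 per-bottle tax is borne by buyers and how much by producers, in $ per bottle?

Buyers bear $1 per bottle; producers bear $2 per bottle.

Demand slope: (154 − 166)/(30 − 27) = -4, so qd = 274 − 4p.
Supply slope: (152 − 150)/(38 − 37) = 2, so qs = 2p + 76.
Before the tax: set 274 − 4p = 2p + 76 → p* = $33, q* = 142.
With the tax collected from producers, supply shifts: qs = 2(p − 3) + 76.
Solving gives q = 138 with buyers paying $34 and producers receiving $31 (the $3 wedge).
Burden on buyers: $1; on producers: $2. (They sum to $3.)
The less price-elastic side of the market bears the larger share of a per-unit tax.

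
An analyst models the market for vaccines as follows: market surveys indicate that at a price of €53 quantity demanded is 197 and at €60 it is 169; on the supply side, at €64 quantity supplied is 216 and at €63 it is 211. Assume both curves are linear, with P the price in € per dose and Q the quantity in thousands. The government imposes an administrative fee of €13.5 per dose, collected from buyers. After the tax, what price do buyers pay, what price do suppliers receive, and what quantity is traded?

Buyers pay €64.5; suppliers receive €51; quantity = 151.

Demand slope: (169 − 197)/(60 − 53) = -4, so Qd = 409 − 4P.
Supply slope: (211 − 216)/(63 − 64) = 5, so Qs = 5P − 104.
Without the tax, 409 − 4P = 5P − 104 gives 9P = 513, so P* = €57 and Q* = 181.
With the tax collected from buyers, demand (in seller-price terms) shifts: Qd = 409 − 4(P + 13.5).
Solving gives Q = 151 with buyers paying €64.5 and suppliers receiving €51 (the €13.5 wedge).
The less price-elastic side of the market bears the larger share of a per-unit tax.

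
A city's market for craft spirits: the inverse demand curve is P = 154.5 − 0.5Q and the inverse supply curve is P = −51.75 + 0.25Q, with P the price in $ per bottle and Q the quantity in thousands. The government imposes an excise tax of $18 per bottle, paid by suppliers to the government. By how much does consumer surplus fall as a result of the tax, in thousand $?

Consumer surplus falls by $3156 thousand.

Rewrite in direct form: Qd = 309 − 2P and Qs = 4P + 207.
Without the tax, 309 − 2P = 4P + 207 gives 6P = 102, so P* = $17 and Q* = 275.
With the tax collected from suppliers, supply shifts: Qs = 4(P − 18) + 207.
New equilibrium: consumers pay $29, suppliers receive $11, Q = 251. (Wedge: Pb − Ps = 18.)
ΔCS is the trapezoid between Q = 251 and Q = 275 of height $12: ½ · (275 + 251) · 12 = $3156.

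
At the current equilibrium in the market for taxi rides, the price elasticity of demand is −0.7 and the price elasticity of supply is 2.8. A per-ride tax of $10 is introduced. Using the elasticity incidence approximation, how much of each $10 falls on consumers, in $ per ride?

Incidence ratio: consumers' share ≈ εs / (εs + |εd|) = 2.8 / (2.8 + 0.7) = 0.8.
So consumers bear ≈ 0.8 × $10 = $8; sellers bear $2.

Consumers bear ≈ $8 per ride.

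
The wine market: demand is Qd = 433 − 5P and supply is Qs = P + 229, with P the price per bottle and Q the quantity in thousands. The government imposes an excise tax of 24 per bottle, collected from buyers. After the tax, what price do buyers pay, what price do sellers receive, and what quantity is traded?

Buyers pay 38; sellers receive 14; quantity = 243.

Before the tax: set 433 − 5P = P + 229 → P* = 34, Q* = 263.
With the tax collected from buyers, demand (in seller-price terms) shifts: Qd = 433 − 5(P + 24).
New equilibrium: buyers pay 38, sellers receive 14, Q = 243. (Wedge: Pb − Ps = 24.)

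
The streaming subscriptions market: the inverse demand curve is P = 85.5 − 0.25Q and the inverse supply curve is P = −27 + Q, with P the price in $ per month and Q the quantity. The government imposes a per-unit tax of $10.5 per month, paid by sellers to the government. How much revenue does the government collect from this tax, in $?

Tax revenue = $856.8.

Inverting to Q(P) form: Qd = 342 − 4P; Qs = P + 27.
Before the tax: set 342 − 4P = P + 27 → P* = $63, Q* = 90.
With the tax collected from sellers, supply shifts: Qs = (P − 10.5) + 27.
New equilibrium: buyers pay $65.1, sellers receive $54.6, Q = 81.6. (Wedge: Pb − Ps = 10.5.)
Revenue = t · Q = 10.5 · 81.6 = $856.8.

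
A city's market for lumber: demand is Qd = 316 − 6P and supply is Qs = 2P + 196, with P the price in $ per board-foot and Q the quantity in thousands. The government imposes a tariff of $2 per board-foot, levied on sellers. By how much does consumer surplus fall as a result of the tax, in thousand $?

Before the tax: set 316 − 6P = 2P + 196 → P* = $15, Q* = 226.
With the tax collected from sellers, supply shifts: Qs = 2(P − 2) + 196.
Solving gives Q = 223 with consumers paying $15.5 and sellers receiving $13.5 (the $2 wedge).
ΔCS is the trapezoid between Q = 223 and Q = 226 of height $0.5: ½ · (226 + 223) · 0.5 = $112.25.

Consumer surplus falls by $112.25 thousand.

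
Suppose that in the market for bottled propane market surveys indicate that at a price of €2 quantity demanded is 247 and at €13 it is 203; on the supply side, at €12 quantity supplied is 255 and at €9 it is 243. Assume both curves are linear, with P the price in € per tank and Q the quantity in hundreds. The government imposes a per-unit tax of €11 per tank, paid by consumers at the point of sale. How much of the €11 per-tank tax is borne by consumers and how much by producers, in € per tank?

Demand slope: (203 − 247)/(13 − 2) = -4, so Qd = 255 − 4P.
Supply slope: (243 − 255)/(9 − 12) = 4, so Qs = 4P + 207.
Before the tax: set 255 − 4P = 4P + 207 → P* = €6, Q* = 231.
With the tax collected from consumers, demand (in seller-price terms) shifts: Qd = 255 − 4(P + 11).
New equilibrium: consumers pay €11.5, producers receive €0.5, Q = 209. (Wedge: Pb − Ps = 11.)
Burden on consumers: €5.5; on producers: €5.5. (They sum to €11.)
The less price-elastic side of the market bears the larger share of a per-unit tax.

Consumers bear €5.5 per tank; producers bear €5.5 per tank.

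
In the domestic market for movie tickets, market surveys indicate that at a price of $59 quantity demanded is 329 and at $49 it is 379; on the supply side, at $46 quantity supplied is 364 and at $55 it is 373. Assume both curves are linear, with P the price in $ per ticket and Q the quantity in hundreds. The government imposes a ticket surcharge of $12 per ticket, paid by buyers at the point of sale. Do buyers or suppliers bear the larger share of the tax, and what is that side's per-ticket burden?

Suppliers bear the larger share: $10 per ticket.

Demand slope: (379 − 329)/(49 − 59) = -5, so Qd = 624 − 5P.
Supply slope: (373 − 364)/(55 − 46) = 1, so Qs = P + 318.
Without the tax, 624 − 5P = P + 318 gives 6P = 306, so P* = $51 and Q* = 369.
With the tax collected from buyers, demand (in seller-price terms) shifts: Qd = 624 − 5(P + 12).
New equilibrium: buyers pay $53, suppliers receive $41, Q = 359. (Wedge: Pb − Ps = 12.)
Per-ticket burden: buyers $2, suppliers $10.
Suppliers take the larger share because supply is less price-elastic here (demand slope 5 vs supply slope 1).
The less price-elastic side of the market bears the larger share of a per-unit tax.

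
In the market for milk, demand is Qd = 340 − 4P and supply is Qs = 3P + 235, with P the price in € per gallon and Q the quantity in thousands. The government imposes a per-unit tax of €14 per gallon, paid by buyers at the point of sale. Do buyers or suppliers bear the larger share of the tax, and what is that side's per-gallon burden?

Before the tax: set 340 − 4P = 3P + 235 → P* = €15, Q* = 280.
With the tax collected from buyers, demand (in seller-price terms) shifts: Qd = 340 − 4(P + 14).
New equilibrium: buyers pay €21, suppliers receive €7, Q = 256. (Wedge: Pb − Ps = 14.)
Per-gallon burden: buyers €6, suppliers €8.
Suppliers take the larger share because supply is less price-elastic here (demand slope 4 vs supply slope 3).

Suppliers bear the larger share: €8 per gallon.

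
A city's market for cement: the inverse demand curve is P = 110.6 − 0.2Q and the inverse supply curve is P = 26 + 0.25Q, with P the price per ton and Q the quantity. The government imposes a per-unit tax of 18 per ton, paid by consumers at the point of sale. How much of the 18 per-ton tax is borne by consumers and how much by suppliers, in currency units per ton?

Consumers bear 8 per ton; suppliers bear 10 per ton.

Rewrite in direct form: Qd = 553 − 5P and Qs = 4P − 104.
Before the tax: set 553 − 5P = 4P − 104 → P* = 73, Q* = 188.
With the tax collected from consumers, demand (in seller-price terms) shifts: Qd = 553 − 5(P + 18).
Solving gives Q = 148 with consumers paying 81 and suppliers receiving 63 (the 18 wedge).
Burden on consumers: 8; on suppliers: 10. (They sum to 18.)
The less price-elastic side of the market bears the larger share of a per-unit tax.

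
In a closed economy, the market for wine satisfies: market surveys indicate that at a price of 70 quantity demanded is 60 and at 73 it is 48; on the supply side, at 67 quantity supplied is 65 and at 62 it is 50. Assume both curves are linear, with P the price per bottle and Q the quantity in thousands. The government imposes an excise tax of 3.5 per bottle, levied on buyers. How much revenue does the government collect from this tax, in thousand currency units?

Tax revenue = 217 thousand.

Demand slope: (48 − 60)/(73 − 70) = -4, so Qd = 340 − 4P.
Supply slope: (50 − 65)/(62 − 67) = 3, so Qs = 3P − 136.
Without the tax, 340 − 4P = 3P − 136 gives 7P = 476, so P* = 68 and Q* = 68.
With the tax collected from buyers, demand (in seller-price terms) shifts: Qd = 340 − 4(P + 3.5).
Solving gives Q = 62 with buyers paying 69.5 and producers receiving 66 (the 3.5 wedge).
Revenue = t · Q = 3.5 · 62 = 217.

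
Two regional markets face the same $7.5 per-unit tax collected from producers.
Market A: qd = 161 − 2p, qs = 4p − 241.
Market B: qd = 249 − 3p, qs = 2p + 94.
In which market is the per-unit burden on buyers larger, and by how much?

Market A: pre-tax p* = $67, q* = 27; post-tax q = 17; per-unit burden on buyers = $5.
Market B: pre-tax p* = $31, q* = 156; post-tax q = 147; per-unit burden on buyers = $3.
Difference: $5 vs $3 → market A is larger by $2.

Market A, by $2.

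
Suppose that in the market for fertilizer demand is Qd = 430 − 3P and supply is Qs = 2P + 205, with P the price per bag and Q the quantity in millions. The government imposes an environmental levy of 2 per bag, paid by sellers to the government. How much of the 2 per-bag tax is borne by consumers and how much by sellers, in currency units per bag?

Without the tax, 430 − 3P = 2P + 205 gives 5P = 225, so P* = 45 and Q* = 295.
With the tax collected from sellers, supply shifts: Qs = 2(P − 2) + 205.
New equilibrium: consumers pay 45.8, sellers receive 43.8, Q = 292.6. (Wedge: Pb − Ps = 2.)
Burden on consumers: 0.8; on sellers: 1.2. (They sum to 2.)
The less price-elastic side of the market bears the larger share of a per-unit tax.

Consumers bear 0.8 per bag; sellers bear 1.2 per bag.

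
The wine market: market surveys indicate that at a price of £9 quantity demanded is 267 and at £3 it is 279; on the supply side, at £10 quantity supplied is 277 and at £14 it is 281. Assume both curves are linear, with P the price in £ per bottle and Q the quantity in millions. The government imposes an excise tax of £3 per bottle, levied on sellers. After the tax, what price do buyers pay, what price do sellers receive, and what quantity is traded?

Demand slope: (279 − 267)/(3 − 9) = -2, so Qd = 285 − 2P.
Supply slope: (281 − 277)/(14 − 10) = 1, so Qs = P + 267.
Before the tax: set 285 − 2P = P + 267 → P* = £6, Q* = 273.
With the tax collected from sellers, supply shifts: Qs = (P − 3) + 267.
Solving gives Q = 271 with buyers paying £7 and sellers receiving £4 (the £3 wedge).

Buyers pay £7; sellers receive £4; quantity = 271.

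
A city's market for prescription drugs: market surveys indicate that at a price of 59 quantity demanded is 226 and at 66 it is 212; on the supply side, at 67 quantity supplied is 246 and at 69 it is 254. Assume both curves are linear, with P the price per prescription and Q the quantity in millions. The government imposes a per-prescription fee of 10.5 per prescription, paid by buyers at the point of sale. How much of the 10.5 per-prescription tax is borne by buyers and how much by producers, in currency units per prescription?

Buyers bear 7 per prescription; producers bear 3.5 per prescription.

Demand slope: (212 − 226)/(66 − 59) = -2, so Qd = 344 − 2P.
Supply slope: (254 − 246)/(69 − 67) = 4, so Qs = 4P − 22.
Before the tax: set 344 − 2P = 4P − 22 → P* = 61, Q* = 222.
With the tax collected from buyers, demand (in seller-price terms) shifts: Qd = 344 − 2(P + 10.5).
New equilibrium: buyers pay 68, producers receive 57.5, Q = 208. (Wedge: Pb − Ps = 10.5.)
Burden on buyers: 7; on producers: 3.5. (They sum to 10.5.)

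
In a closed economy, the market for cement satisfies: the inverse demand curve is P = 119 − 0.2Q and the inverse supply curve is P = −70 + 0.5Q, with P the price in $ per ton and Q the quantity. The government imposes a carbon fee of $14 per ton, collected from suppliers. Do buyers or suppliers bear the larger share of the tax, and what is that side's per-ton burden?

Suppliers bear the larger share: $10 per ton.

Rewrite in direct form: Qd = 595 − 5P and Qs = 2P + 140.
Before the tax: set 595 − 5P = 2P + 140 → P* = $65, Q* = 270.
With the tax collected from suppliers, supply shifts: Qs = 2(P − 14) + 140.
New equilibrium: buyers pay $69, suppliers receive $55, Q = 250. (Wedge: Pb − Ps = 14.)
Per-ton burden: buyers $4, suppliers $10.
Suppliers take the larger share because supply is less price-elastic here (demand slope 5 vs supply slope 2).
The less price-elastic side of the market bears the larger share of a per-unit tax.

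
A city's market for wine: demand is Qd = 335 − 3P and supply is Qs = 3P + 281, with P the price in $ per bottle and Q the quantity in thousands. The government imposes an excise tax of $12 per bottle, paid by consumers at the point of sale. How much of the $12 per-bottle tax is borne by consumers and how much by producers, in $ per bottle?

Before the tax: set 335 − 3P = 3P + 281 → P* = $9, Q* = 308.
With the tax collected from consumers, demand (in seller-price terms) shifts: Qd = 335 − 3(P + 12).
New equilibrium: consumers pay $15, producers receive $3, Q = 290. (Wedge: Pb − Ps = 12.)
Burden on consumers: $6; on producers: $6. (They sum to $12.)
The less price-elastic side of the market bears the larger share of a per-unit tax.

Consumers bear $6 per bottle; producers bear $6 per bottle.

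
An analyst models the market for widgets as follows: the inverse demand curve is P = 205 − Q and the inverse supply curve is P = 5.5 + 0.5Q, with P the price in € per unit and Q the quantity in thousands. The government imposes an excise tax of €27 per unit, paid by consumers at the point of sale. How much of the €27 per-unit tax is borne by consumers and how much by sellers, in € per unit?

Inverting to Q(P) form: Qd = 205 − P; Qs = 2P − 11.
Before the tax: set 205 − P = 2P − 11 → P* = €72, Q* = 133.
With the tax collected from consumers, demand (in seller-price terms) shifts: Qd = 205 − (P + 27).
Solving gives Q = 115 with consumers paying €90 and sellers receiving €63 (the €27 wedge).
Burden on consumers: €18; on sellers: €9. (They sum to €27.)
The less price-elastic side of the market bears the larger share of a per-unit tax.

Consumers bear €18 per unit; sellers bear €9 per unit.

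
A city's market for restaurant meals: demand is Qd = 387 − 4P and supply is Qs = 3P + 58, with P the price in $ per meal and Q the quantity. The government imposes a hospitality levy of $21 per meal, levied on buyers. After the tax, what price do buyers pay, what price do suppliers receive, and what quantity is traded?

Buyers pay $56; suppliers receive $35; quantity = 163.

Before the tax: set 387 − 4P = 3P + 58 → P* = $47, Q* = 199.
With the tax collected from buyers, demand (in seller-price terms) shifts: Qd = 387 − 4(P + 21).
Solving gives Q = 163 with buyers paying $56 and suppliers receiving $35 (the $21 wedge).
The less price-elastic side of the market bears the larger share of a per-unit tax.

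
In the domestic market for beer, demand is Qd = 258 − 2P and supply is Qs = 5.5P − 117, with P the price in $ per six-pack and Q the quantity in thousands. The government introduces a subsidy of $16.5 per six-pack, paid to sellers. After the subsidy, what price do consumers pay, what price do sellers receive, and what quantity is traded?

Before the subsidy: set 258 − 2P = 5.5P − 117 → P* = $50, Q* = 158.
With a per-unit subsidy paid to sellers, each receives P + 16.5 per unit sold, so supply becomes Qs = 5.5(P + 16.5) − 117.
Solving gives Q = 182.2 with consumers paying $37.9 and sellers receiving $54.4 (the $16.5 wedge).

Consumers pay $37.9; sellers receive $54.4; quantity = 182.2.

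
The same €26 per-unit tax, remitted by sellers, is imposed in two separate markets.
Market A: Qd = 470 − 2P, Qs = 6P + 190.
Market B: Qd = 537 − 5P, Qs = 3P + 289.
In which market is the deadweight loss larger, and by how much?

Market A: pre-tax P* = €35, Q* = 400; post-tax Q = 361; deadweight loss = €507.
Market B: pre-tax P* = €31, Q* = 382; post-tax Q = 333.25; deadweight loss = €633.75.
Difference: €507 vs €633.75 → market B is larger by €126.75.

Market B, by €126.75.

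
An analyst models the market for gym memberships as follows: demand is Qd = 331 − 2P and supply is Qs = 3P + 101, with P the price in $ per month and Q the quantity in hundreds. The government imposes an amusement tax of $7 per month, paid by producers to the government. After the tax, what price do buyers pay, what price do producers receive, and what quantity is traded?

Buyers pay $50.2; producers receive $43.2; quantity = 230.6.

Before the tax: set 331 − 2P = 3P + 101 → P* = $46, Q* = 239.
With the tax collected from producers, supply shifts: Qs = 3(P − 7) + 101.
New equilibrium: buyers pay $50.2, producers receive $43.2, Q = 230.6. (Wedge: Pb − Ps = 7.)
The less price-elastic side of the market bears the larger share of a per-unit tax.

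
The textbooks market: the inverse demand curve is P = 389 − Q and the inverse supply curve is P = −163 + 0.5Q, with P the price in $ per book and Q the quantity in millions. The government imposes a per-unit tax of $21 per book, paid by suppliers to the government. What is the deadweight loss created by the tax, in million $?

Inverting to Q(P) form: Qd = 389 − P; Qs = 2P + 326.
Without the tax, 389 − P = 2P + 326 gives 3P = 63, so P* = $21 and Q* = 368.
With the tax collected from suppliers, supply shifts: Qs = 2(P − 21) + 326.
New equilibrium: buyers pay $35, suppliers receive $14, Q = 354. (Wedge: Pb − Ps = 21.)
Quantity falls by |ΔQ| = |368 − 354| = 14.
DWL = ½ · t · |ΔQ| = ½ · 21 · 14 = $147.

Deadweight loss = $147 million.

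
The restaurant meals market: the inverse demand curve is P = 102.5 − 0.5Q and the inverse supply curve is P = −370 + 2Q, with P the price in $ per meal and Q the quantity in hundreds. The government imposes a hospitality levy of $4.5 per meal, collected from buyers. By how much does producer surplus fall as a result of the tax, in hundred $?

Producer surplus falls by $677.16 hundred.

Inverting to Q(P) form: Qd = 205 − 2P; Qs = 0.5P + 185.
Without the tax, 205 − 2P = 0.5P + 185 gives 2.5P = 20, so P* = $8 and Q* = 189.
With the tax collected from buyers, demand (in seller-price terms) shifts: Qd = 205 − 2(P + 4.5).
New equilibrium: buyers pay $8.9, suppliers receive $4.4, Q = 187.2. (Wedge: Pb − Ps = 4.5.)
ΔPS is the trapezoid between Q = 187.2 and Q = 189 of height $3.6: ½ · (189 + 187.2) · 3.6 = $677.16.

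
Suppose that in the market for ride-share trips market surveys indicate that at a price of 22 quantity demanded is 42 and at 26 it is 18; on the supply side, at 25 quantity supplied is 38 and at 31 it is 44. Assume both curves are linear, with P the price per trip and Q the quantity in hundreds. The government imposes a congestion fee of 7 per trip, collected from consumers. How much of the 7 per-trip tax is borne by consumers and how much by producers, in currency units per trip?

Consumers bear 1 per trip; producers bear 6 per trip.

Demand slope: (18 − 42)/(26 − 22) = -6, so Qd = 174 − 6P.
Supply slope: (44 − 38)/(31 − 25) = 1, so Qs = P + 13.
Without the tax, 174 − 6P = P + 13 gives 7P = 161, so P* = 23 and Q* = 36.
With the tax collected from consumers, demand (in seller-price terms) shifts: Qd = 174 − 6(P + 7).
Solving gives Q = 30 with consumers paying 24 and producers receiving 17 (the 7 wedge).
Burden on consumers: 1; on producers: 6. (They sum to 7.)
The less price-elastic side of the market bears the larger share of a per-unit tax.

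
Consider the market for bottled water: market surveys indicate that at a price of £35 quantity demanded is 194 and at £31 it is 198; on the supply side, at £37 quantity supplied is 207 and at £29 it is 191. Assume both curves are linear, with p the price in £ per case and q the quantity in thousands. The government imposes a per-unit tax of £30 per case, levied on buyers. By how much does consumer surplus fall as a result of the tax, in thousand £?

Consumer surplus falls by £3740 thousand.

Demand slope: (198 − 194)/(31 − 35) = -1, so qd = 229 − p.
Supply slope: (191 − 207)/(29 − 37) = 2, so qs = 2p + 133.
Without the tax, 229 − p = 2p + 133 gives 3p = 96, so p* = £32 and q* = 197.
With the tax collected from buyers, demand (in seller-price terms) shifts: qd = 229 − (p + 30).
New equilibrium: buyers pay £52, producers receive £22, q = 177. (Wedge: pb − ps = 30.)
ΔCS is the trapezoid between Q = 177 and Q = 197 of height £20: ½ · (197 + 177) · 20 = £3740.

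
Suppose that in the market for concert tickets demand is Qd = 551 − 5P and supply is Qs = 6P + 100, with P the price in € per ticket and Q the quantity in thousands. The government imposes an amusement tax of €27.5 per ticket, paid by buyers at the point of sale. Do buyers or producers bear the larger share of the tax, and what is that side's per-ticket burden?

Buyers bear the larger share: €15 per ticket.

Before the tax: set 551 − 5P = 6P + 100 → P* = €41, Q* = 346.
With the tax collected from buyers, demand (in seller-price terms) shifts: Qd = 551 − 5(P + 27.5).
Solving gives Q = 271 with buyers paying €56 and producers receiving €28.5 (the €27.5 wedge).
Per-ticket burden: buyers €15, producers €12.5.
Buyers take the larger share because demand is less price-elastic here (demand slope 5 vs supply slope 6).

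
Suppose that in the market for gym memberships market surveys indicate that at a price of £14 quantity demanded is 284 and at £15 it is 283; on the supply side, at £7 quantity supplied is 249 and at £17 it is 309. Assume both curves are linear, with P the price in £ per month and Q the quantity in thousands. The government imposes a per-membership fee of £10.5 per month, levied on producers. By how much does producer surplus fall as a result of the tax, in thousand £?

Producer surplus falls by £420.75 thousand.

Demand slope: (283 − 284)/(15 − 14) = -1, so Qd = 298 − P.
Supply slope: (309 − 249)/(17 − 7) = 6, so Qs = 6P + 207.
Before the tax: set 298 − P = 6P + 207 → P* = £13, Q* = 285.
With the tax collected from producers, supply shifts: Qs = 6(P − 10.5) + 207.
Solving gives Q = 276 with consumers paying £22 and producers receiving £11.5 (the £10.5 wedge).
ΔPS is the trapezoid between Q = 276 and Q = 285 of height £1.5: ½ · (285 + 276) · 1.5 = £420.75.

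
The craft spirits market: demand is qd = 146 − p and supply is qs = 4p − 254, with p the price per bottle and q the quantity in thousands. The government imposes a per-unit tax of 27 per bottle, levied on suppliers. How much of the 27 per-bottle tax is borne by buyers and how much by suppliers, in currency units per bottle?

Buyers bear 21.6 per bottle; suppliers bear 5.4 per bottle.

Without the tax, 146 − p = 4p − 254 gives 5p = 400, so p* = 80 and q* = 66.
With the tax collected from suppliers, supply shifts: qs = 4(p − 27) − 254.
New equilibrium: buyers pay 101.6, suppliers receive 74.6, q = 44.4. (Wedge: pb − ps = 27.)
Burden on buyers: 21.6; on suppliers: 5.4. (They sum to 27.)
The less price-elastic side of the market bears the larger share of a per-unit tax.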